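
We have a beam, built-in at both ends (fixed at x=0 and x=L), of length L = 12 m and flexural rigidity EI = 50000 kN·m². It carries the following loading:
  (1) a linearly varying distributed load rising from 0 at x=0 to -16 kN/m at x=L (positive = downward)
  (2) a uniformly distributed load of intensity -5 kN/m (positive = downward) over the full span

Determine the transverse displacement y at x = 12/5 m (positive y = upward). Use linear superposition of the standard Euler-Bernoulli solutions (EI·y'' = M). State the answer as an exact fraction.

y(12/5) = 260064/48828125 m

Load 1 — triangular load w₀=-16 kN/m (0→w₀ over full span):
  y_1 = -w₀x²(L-x)²(x+2L)/(120LEI) = -(-16)·(12/5)²·(12-(12/5))²·((12/5)+2·12)/(120·12·50000) = 152064/48828125 m
Load 2 — uniform load w=-5 kN/m over full span:
  y_2 = -wx²(L-x)²/(24EI) = -(-5)·(12/5)²·(12-(12/5))²/(24·50000) = 864/390625 m
Superposition: y = Σ y_i = 260064/48828125 m ≈ 0.005326 m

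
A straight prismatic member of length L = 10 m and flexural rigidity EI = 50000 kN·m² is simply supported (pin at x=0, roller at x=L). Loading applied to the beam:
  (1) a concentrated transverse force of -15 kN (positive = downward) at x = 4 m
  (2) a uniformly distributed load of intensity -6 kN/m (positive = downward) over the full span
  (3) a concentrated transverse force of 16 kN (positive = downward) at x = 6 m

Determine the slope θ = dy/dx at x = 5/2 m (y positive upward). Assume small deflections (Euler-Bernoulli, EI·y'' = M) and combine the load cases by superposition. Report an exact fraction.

Load 1 — point force P=-15 kN at a=4 m (b=L-a=6):
  θ_1 = -Pb(L²-b²-3x²)/(6LEI)  [x≤a] = -(-15)·6·(10²-6²-3·(5/2)²)/(6·10·50000) = 543/400000 rad
Load 2 — uniform load w=-6 kN/m over full span:
  θ_2 = -w(L³-6Lx²+4x³)/(24EI) = -(-6)·(10³-6·10·(5/2)²+4·(5/2)³)/(24·50000) = 11/3200 rad
Load 3 — point force P=16 kN at a=6 m (b=L-a=4):
  θ_3 = -Pb(L²-b²-3x²)/(6LEI)  [x≤a] = -16·4·(10²-4²-3·(5/2)²)/(6·10·50000) = -87/62500 rad
Superposition: θ = Σ θ_i = 3403/1000000 rad ≈ 0.003403 rad

θ(5/2) = 3403/1000000 rad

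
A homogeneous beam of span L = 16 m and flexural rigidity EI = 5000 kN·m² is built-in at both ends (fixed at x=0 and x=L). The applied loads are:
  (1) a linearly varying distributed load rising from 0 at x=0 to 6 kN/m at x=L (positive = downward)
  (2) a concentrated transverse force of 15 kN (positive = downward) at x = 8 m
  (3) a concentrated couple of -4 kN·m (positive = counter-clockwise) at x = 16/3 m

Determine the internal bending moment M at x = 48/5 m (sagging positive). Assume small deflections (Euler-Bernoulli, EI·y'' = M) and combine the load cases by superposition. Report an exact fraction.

M(48/5) = 6318/125 kN·m

Load 1 — triangular load w₀=6 kN/m (0→w₀ over full span):
  M_1 = 3w₀Lx/20 - w₀L²/30 - w₀x³/(6L) = 3·6·16·(48/5)/20 - 6·16²/30 - 6·(48/5)³/(6·16) = 3968/125 kN·m
Load 2 — point force P=15 kN at a=8 m (b=L-a=8):
  M_2 = Pa²(a+3b)(L-x)/L³ - Pa²b/L²  [x>a] = 15·8²·(8+3·8)·(16-(48/5))/16³ - 15·8²·8/16² = 18 kN·m
Load 3 — applied couple M₀=-4 kN·m at a=16/3 m (b=L-a=32/3):
  M_3 = R_Ax - M_A - M₀  [x>a] with R_A=-1/3, M_A=0 = (-1/3)·(48/5) - 0 - (-4) = 4/5 kN·m
Superposition: M = Σ M_i = 6318/125 kN·m ≈ 50.544000 kN·m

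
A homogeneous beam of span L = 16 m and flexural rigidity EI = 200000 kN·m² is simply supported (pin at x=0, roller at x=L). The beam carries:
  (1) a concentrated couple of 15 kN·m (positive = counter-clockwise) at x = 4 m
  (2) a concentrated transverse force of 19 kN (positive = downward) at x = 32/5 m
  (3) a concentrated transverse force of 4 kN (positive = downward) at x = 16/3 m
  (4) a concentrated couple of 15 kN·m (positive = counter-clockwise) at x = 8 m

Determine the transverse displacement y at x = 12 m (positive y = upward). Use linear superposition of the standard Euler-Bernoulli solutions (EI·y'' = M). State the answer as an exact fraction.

y(12) = -5298001/1012500000 m

Load 1 — applied couple M₀=15 kN·m at a=4 m (b=L-a=12):
  y_1 = (M₀x³/(6L)-M₀(x-a)²/2+C₁x)/EI  [x>a] with C₁=M₀(3b²-L²)/(6L)=55/2 = (15·12³/(6·16)-15·(12-4)²/2+(55/2)·12)/200000 = 3/5000 m
Load 2 — point force P=19 kN at a=32/5 m (b=L-a=48/5):
  y_2 = -Pa(L-x)(2Lx-a²-x²)/(6LEI)  [x>a] = -19·(32/5)·(16-12)·(2·16·12-(32/5)²-12²)/(6·16·200000) = -5909/1171875 m
Load 3 — point force P=4 kN at a=16/3 m (b=L-a=32/3):
  y_3 = -Pa(L-x)(2Lx-a²-x²)/(6LEI)  [x>a] = -4·(16/3)·(16-12)·(2·16·12-(16/3)²-12²)/(6·16·200000) = -238/253125 m
Load 4 — applied couple M₀=15 kN·m at a=8 m (b=L-a=8):
  y_4 = (M₀x³/(6L)-M₀(x-a)²/2+C₁x)/EI  [x>a] with C₁=M₀(3b²-L²)/(6L)=-10 = (15·12³/(6·16)-15·(12-8)²/2+(-10)·12)/200000 = 3/20000 m
Superposition: y = Σ y_i = -5298001/1012500000 m ≈ -0.005233 m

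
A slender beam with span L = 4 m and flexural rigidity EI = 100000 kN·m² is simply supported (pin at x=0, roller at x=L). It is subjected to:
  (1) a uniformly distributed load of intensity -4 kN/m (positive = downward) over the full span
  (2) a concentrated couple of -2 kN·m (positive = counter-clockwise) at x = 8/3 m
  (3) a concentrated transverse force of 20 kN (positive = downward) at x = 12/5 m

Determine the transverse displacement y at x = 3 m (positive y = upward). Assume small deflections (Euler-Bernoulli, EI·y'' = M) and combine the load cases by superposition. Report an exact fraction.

y(3) = -7607/90000000 m

Load 1 — uniform load w=-4 kN/m over full span:
  y_1 = -wx(L³-2Lx²+x³)/(24EI) = -(-4)·3·(4³-2·4·3²+3³)/(24·100000) = 19/200000 m
Load 2 — applied couple M₀=-2 kN·m at a=8/3 m (b=L-a=4/3):
  y_2 = (M₀x³/(6L)-M₀(x-a)²/2+C₁x)/EI  [x>a] with C₁=M₀(3b²-L²)/(6L)=8/9 = ((-2)·3³/(6·4)-(-2)·(3-(8/3))²/2+(8/9)·3)/100000 = 19/3600000 m
Load 3 — point force P=20 kN at a=12/5 m (b=L-a=8/5):
  y_3 = -Pa(L-x)(2Lx-a²-x²)/(6LEI)  [x>a] = -20·(12/5)·(4-3)·(2·4·3-(12/5)²-3²)/(6·4·100000) = -231/1250000 m
Superposition: y = Σ y_i = -7607/90000000 m ≈ -0.000085 m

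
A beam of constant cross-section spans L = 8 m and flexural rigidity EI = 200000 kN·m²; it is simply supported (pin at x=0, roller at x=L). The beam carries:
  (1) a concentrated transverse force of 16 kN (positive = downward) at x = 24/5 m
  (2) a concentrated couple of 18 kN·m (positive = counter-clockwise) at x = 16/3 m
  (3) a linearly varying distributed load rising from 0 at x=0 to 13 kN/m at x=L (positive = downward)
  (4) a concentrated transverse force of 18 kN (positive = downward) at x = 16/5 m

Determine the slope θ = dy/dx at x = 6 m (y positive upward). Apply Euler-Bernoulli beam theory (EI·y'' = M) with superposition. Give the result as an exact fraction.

Load 1 — point force P=16 kN at a=24/5 m (b=L-a=16/5):
  θ_1 = -Pa(2L²-6Lx+3x²+a²)/(6LEI)  [x>a] = -16·(24/5)·(2·8²-6·8·6+3·6²+(24/5)²)/(6·8·200000) = 181/781250 rad
Load 2 — applied couple M₀=18 kN·m at a=16/3 m (b=L-a=8/3):
  θ_2 = (M₀x²/(2L)-M₀(x-a)+C₁)/EI  [x>a] with C₁=M₀(3b²-L²)/(6L)=-16 = (18·6²/(2·8)-18·(6-(16/3))+(-16))/200000 = 1/16000 rad
Load 3 — triangular load w₀=13 kN/m (0→w₀ over full span):
  θ_3 = -w₀(7L⁴-30L²x²+15x⁴)/(360LEI) = -13·(7·8⁴-30·8²·6²+15·6⁴)/(360·8·200000) = 17069/36000000 rad
Load 4 — point force P=18 kN at a=16/5 m (b=L-a=24/5):
  θ_4 = -Pa(2L²-6Lx+3x²+a²)/(6LEI)  [x>a] = -18·(16/5)·(2·8²-6·8·6+3·6²+(16/5)²)/(6·8·200000) = 783/3125000 rad
Superposition: θ = Σ θ_i = 916991/900000000 rad ≈ 0.001019 rad

θ(6) = 916991/900000000 rad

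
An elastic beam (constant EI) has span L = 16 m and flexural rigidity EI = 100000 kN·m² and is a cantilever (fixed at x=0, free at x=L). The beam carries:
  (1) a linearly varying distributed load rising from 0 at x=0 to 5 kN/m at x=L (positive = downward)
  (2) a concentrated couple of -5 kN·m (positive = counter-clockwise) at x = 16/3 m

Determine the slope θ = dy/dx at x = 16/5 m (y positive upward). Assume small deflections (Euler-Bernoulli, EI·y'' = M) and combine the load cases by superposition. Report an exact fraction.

Load 1 — triangular load w₀=5 kN/m (0→w₀ over full span):
  θ_1 = (w₀Lx²/4-w₀L²x/3-w₀x⁴/(24L))/EI = (5·16·(16/5)²/4-5·16²·(16/5)/3-5·(16/5)⁴/(24·16))/100000 = -13616/1171875 rad
Load 2 — applied couple M₀=-5 kN·m at a=16/3 m (b=L-a=32/3):
  θ_2 = M₀x/EI  [x≤a] = (-5)·(16/5)/100000 = -1/6250 rad
Superposition: θ = Σ θ_i = -27607/2343750 rad ≈ -0.011779 rad

θ(16/5) = -27607/2343750 rad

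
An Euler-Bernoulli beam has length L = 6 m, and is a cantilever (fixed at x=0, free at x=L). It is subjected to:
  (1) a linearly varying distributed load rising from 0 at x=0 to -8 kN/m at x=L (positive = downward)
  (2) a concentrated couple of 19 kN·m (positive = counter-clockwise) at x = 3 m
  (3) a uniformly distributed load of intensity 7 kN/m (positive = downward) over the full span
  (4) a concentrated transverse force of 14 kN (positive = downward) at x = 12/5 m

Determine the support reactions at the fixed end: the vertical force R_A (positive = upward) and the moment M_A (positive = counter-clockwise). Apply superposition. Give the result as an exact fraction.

R_A = 32 kN, M_A = 223/5 kN·m

Load 1 — triangular load w₀=-8 kN/m (0→w₀ over full span):
  R_A = w₀L/2 = (-8)·6/2 = -24 kN
  M_A = w₀L²/3 = (-8)·6²/3 = -96 kN·m
Load 2 — applied couple M₀=19 kN·m at a=3 m (b=L-a=3):
  R_A = 0 kN
  M_A = -M₀ = -19 kN·m
Load 3 — uniform load w=7 kN/m over full span:
  R_A = wL = 7·6 = 42 kN
  M_A = wL²/2 = 7·6²/2 = 126 kN·m
Load 4 — point force P=14 kN at a=12/5 m (b=L-a=18/5):
  R_A = P = 14 kN
  M_A = Pa = 14·(12/5) = 168/5 kN·m
Superposition: R_A = 32 kN, M_A = 223/5 kN·m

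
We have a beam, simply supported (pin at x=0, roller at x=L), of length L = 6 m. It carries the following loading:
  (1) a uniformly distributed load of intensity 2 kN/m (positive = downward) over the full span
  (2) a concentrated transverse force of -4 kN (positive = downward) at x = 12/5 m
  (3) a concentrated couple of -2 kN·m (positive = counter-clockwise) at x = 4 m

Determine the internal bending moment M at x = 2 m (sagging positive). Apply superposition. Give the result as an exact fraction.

Load 1 — uniform load w=2 kN/m over full span:
  M_1 = wx(L-x)/2 = 2·2·(6-2)/2 = 8 kN·m
Load 2 — point force P=-4 kN at a=12/5 m (b=L-a=18/5):
  M_2 = Pbx/L  [x≤a] = (-4)·(18/5)·2/6 = -24/5 kN·m
Load 3 — applied couple M₀=-2 kN·m at a=4 m (b=L-a=2):
  M_3 = M₀x/L  [x≤a] = (-2)·2/6 = -2/3 kN·m
Superposition: M = Σ M_i = 38/15 kN·m ≈ 2.533333 kN·m

M(2) = 38/15 kN·m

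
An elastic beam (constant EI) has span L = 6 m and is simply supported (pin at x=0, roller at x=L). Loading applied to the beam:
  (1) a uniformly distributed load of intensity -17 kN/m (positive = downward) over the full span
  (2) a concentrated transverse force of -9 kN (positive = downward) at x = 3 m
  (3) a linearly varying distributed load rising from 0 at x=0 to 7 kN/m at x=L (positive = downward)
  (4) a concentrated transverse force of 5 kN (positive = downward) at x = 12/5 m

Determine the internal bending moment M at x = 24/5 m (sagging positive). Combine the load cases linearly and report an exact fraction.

Load 1 — uniform load w=-17 kN/m over full span:
  M_1 = wx(L-x)/2 = (-17)·(24/5)·(6-(24/5))/2 = -1224/25 kN·m
Load 2 — point force P=-9 kN at a=3 m (b=L-a=3):
  M_2 = Pa(L-x)/L  [x>a] = (-9)·3·(6-(24/5))/6 = -27/5 kN·m
Load 3 — triangular load w₀=7 kN/m (0→w₀ over full span):
  M_3 = w₀Lx/6 - w₀x³/(6L) = 7·6·(24/5)/6 - 7·(24/5)³/(6·6) = 1512/125 kN·m
Load 4 — point force P=5 kN at a=12/5 m (b=L-a=18/5):
  M_4 = Pa(L-x)/L  [x>a] = 5·(12/5)·(6-(24/5))/6 = 12/5 kN·m
Superposition: M = Σ M_i = -4983/125 kN·m ≈ -39.864000 kN·m

M(24/5) = -4983/125 kN·m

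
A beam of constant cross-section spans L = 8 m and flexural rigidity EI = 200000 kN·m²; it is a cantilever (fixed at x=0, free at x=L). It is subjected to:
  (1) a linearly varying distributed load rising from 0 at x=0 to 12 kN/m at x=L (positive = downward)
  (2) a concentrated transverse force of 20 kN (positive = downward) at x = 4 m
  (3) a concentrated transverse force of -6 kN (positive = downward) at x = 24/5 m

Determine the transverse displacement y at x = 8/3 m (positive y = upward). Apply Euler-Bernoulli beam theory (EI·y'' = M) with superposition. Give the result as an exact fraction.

y(8/3) = -17048/3796875 m

Load 1 — triangular load w₀=12 kN/m (0→w₀ over full span):
  y_1 = (w₀Lx³/12-w₀L²x²/6-w₀x⁵/(120L))/EI = (12·8·(8/3)³/12-12·8²·(8/3)²/6-12·(8/3)⁵/(120·8))/200000 = -14432/3796875 m
Load 2 — point force P=20 kN at a=4 m (b=L-a=4):
  y_2 = -Px²(3a-x)/(6EI)  [x≤a] = -20·(8/3)²·(3·4-(8/3))/(6·200000) = -56/50625 m
Load 3 — point force P=-6 kN at a=24/5 m (b=L-a=16/5):
  y_3 = -Px²(3a-x)/(6EI)  [x≤a] = -(-6)·(8/3)²·(3·(24/5)-(8/3))/(6·200000) = 176/421875 m
Superposition: y = Σ y_i = -17048/3796875 m ≈ -0.004490 m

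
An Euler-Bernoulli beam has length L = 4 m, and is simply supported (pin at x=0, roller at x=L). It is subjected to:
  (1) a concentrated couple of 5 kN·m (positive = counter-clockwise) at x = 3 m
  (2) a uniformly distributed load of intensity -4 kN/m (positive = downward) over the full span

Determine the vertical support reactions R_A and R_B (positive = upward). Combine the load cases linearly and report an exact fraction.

R_A = -27/4 kN, R_B = -37/4 kN

Load 1 — applied couple M₀=5 kN·m at a=3 m (b=L-a=1):
  R_A = M₀/L = 5/4 kN
  R_B = -M₀/L = -5/4 kN
Load 2 — uniform load w=-4 kN/m over full span:
  R_A = wL/2 = (-4)·4/2 = -8 kN
  R_B = wL/2 = (-4)·4/2 = -8 kN
Superposition: R_A = -27/4 kN, R_B = -37/4 kN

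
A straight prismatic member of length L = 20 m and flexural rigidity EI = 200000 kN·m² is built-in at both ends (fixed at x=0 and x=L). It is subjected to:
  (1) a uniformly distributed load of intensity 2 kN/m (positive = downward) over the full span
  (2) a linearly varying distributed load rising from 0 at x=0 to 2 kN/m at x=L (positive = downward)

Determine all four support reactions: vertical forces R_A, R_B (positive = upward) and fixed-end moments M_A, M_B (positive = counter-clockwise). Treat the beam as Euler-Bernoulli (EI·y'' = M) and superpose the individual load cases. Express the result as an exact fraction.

Load 1 — uniform load w=2 kN/m over full span:
  R_A = wL/2 = 2·20/2 = 20 kN
  M_A = wL²/12 = 2·20²/12 = 200/3 kN·m
  R_B = wL/2 = 2·20/2 = 20 kN
  M_B = -wL²/12 = -2·20²/12 = -200/3 kN·m
Load 2 — triangular load w₀=2 kN/m (0→w₀ over full span):
  R_A = 3w₀L/20 = 3·2·20/20 = 6 kN
  M_A = w₀L²/30 = 2·20²/30 = 80/3 kN·m
  R_B = 7w₀L/20 = 7·2·20/20 = 14 kN
  M_B = -w₀L²/20 = -2·20²/20 = -40 kN·m
Superposition: R_A = 26 kN, M_A = 280/3 kN·m, R_B = 34 kN, M_B = -320/3 kN·m

R_A = 26 kN, M_A = 280/3 kN·m, R_B = 34 kN, M_B = -320/3 kN·m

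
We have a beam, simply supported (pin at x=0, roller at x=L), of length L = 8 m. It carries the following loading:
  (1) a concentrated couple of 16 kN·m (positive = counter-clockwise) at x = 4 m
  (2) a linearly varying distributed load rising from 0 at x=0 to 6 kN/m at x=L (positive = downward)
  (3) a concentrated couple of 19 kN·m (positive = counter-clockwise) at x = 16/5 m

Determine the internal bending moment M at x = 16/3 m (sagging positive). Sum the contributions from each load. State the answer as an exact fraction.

Load 1 — applied couple M₀=16 kN·m at a=4 m (b=L-a=4):
  M_1 = M₀x/L - M₀  [x>a] = 16·(16/3)/8 - 16 = -16/3 kN·m
Load 2 — triangular load w₀=6 kN/m (0→w₀ over full span):
  M_2 = w₀Lx/6 - w₀x³/(6L) = 6·8·(16/3)/6 - 6·(16/3)³/(6·8) = 640/27 kN·m
Load 3 — applied couple M₀=19 kN·m at a=16/5 m (b=L-a=24/5):
  M_3 = M₀x/L - M₀  [x>a] = 19·(16/3)/8 - 19 = -19/3 kN·m
Superposition: M = Σ M_i = 325/27 kN·m ≈ 12.037037 kN·m

M(16/3) = 325/27 kN·m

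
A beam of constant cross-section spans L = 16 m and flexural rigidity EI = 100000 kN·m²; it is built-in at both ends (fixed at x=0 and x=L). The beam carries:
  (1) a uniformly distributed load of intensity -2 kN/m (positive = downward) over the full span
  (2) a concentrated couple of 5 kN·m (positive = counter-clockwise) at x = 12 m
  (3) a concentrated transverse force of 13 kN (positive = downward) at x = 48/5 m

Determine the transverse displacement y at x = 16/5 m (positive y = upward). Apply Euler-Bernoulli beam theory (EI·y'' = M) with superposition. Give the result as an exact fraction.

Load 1 — uniform load w=-2 kN/m over full span:
  y_1 = -wx²(L-x)²/(24EI) = -(-2)·(16/5)²·(16-(16/5))²/(24·100000) = 8192/5859375 m
Load 2 — applied couple M₀=5 kN·m at a=12 m (b=L-a=4):
  y_2 = (R_Ax³/6 - M_Ax²/2)/EI  [x≤a] with R_A=45/128, M_A=25/16 = ((45/128)·(16/5)³/6 - (25/16)·(16/5)²/2)/100000 = -19/312500 m
Load 3 — point force P=13 kN at a=48/5 m (b=L-a=32/5):
  y_3 = -Pb²x²(3aL-(3a+b)x)/(6L³EI)  [x≤a] = -13·(32/5)²·(16/5)²·(3·(48/5)·16-(3·(48/5)+(32/5))·(16/5))/(6·16³·100000) = -113152/146484375 m
Superposition: y = Σ y_i = 330967/585937500 m ≈ 0.000565 m

y(16/5) = 330967/585937500 m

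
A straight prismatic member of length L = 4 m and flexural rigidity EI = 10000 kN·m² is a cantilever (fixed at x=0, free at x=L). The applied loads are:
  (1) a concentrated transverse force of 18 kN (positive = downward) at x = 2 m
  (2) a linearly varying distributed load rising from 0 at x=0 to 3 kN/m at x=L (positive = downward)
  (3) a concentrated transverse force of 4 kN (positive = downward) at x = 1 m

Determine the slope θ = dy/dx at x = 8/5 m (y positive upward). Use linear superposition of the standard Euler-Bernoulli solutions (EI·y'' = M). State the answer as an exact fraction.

Load 1 — point force P=18 kN at a=2 m (b=L-a=2):
  θ_1 = -Px(2a-x)/(2EI)  [x≤a] = -18·(8/5)·(2·2-(8/5))/(2·10000) = -54/15625 rad
Load 2 — triangular load w₀=3 kN/m (0→w₀ over full span):
  θ_2 = (w₀Lx²/4-w₀L²x/3-w₀x⁴/(24L))/EI = (3·4·(8/5)²/4-3·4²·(8/5)/3-3·(8/5)⁴/(24·4))/10000 = -708/390625 rad
Load 3 — point force P=4 kN at a=1 m (b=L-a=3):
  θ_3 = -Pa²/(2EI)  [x>a] = -4·1²/(2·10000) = -1/5000 rad
Superposition: θ = Σ θ_i = -17089/3125000 rad ≈ -0.005468 rad

θ(8/5) = -17089/3125000 rad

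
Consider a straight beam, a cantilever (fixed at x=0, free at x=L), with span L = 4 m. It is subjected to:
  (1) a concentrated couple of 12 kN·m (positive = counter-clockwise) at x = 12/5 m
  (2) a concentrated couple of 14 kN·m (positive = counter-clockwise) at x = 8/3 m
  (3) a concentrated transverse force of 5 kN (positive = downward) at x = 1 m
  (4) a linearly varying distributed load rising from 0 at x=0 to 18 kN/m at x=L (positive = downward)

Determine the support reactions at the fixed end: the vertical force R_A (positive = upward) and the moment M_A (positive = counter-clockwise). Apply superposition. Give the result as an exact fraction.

Load 1 — applied couple M₀=12 kN·m at a=12/5 m (b=L-a=8/5):
  R_A = 0 kN
  M_A = -M₀ = -12 kN·m
Load 2 — applied couple M₀=14 kN·m at a=8/3 m (b=L-a=4/3):
  R_A = 0 kN
  M_A = -M₀ = -14 kN·m
Load 3 — point force P=5 kN at a=1 m (b=L-a=3):
  R_A = P = 5 kN
  M_A = Pa = 5·1 = 5 kN·m
Load 4 — triangular load w₀=18 kN/m (0→w₀ over full span):
  R_A = w₀L/2 = 18·4/2 = 36 kN
  M_A = w₀L²/3 = 18·4²/3 = 96 kN·m
Superposition: R_A = 41 kN, M_A = 75 kN·m

R_A = 41 kN, M_A = 75 kN·m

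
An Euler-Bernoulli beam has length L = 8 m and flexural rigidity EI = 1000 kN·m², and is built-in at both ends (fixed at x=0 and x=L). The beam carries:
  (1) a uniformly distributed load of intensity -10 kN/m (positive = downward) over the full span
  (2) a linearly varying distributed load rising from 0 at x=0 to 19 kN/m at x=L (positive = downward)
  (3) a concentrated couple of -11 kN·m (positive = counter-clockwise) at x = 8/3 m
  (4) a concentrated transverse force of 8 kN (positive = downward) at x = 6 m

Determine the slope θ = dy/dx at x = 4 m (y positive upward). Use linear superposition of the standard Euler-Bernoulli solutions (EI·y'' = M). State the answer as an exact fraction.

θ(4) = -53/7500 rad

Load 1 — uniform load w=-10 kN/m over full span:
  θ_1 = -wx(L-x)(L-2x)/(12EI) = -(-10)·4·(8-4)·(8-2·4)/(12·1000) = 0 rad
Load 2 — triangular load w₀=19 kN/m (0→w₀ over full span):
  θ_2 = -w₀(2x(L-x)(L-2x)(x+2L)+x²(L-x)²)/(120LEI) = -19·(2·4·(8-4)·(8-2·4)·(4+2·8)+4²·(8-4)²)/(120·8·1000) = -19/3750 rad
Load 3 — applied couple M₀=-11 kN·m at a=8/3 m (b=L-a=16/3):
  θ_3 = (R_Ax²/2 - M_Ax - M₀(x-a))/EI  [x>a] with R_A=-11/6, M_A=0 = ((-11/6)·4²/2 - 0·4 - (-11)·(4-(8/3)))/1000 = 0 rad
Load 4 — point force P=8 kN at a=6 m (b=L-a=2):
  θ_4 = -Pb²x(2aL-(3a+b)x)/(2L³EI)  [x≤a] = -8·2²·4·(2·6·8-(3·6+2)·4)/(2·8³·1000) = -1/500 rad
Superposition: θ = Σ θ_i = -53/7500 rad ≈ -0.007067 rad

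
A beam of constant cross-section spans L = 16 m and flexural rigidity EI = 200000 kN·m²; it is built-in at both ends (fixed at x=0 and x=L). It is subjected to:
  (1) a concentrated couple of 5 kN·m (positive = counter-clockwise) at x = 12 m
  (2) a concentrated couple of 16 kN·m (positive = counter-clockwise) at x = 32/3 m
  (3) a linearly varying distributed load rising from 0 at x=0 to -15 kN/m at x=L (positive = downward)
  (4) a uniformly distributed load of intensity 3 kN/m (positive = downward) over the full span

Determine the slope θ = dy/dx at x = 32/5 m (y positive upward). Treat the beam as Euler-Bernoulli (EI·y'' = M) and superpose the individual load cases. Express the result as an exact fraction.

Load 1 — applied couple M₀=5 kN·m at a=12 m (b=L-a=4):
  θ_1 = (R_Ax²/2 - M_Ax)/EI  [x≤a] with R_A=45/128, M_A=25/16 = ((45/128)·(32/5)²/2 - (25/16)·(32/5))/200000 = -7/500000 rad
Load 2 — applied couple M₀=16 kN·m at a=32/3 m (b=L-a=16/3):
  θ_2 = (R_Ax²/2 - M_Ax)/EI  [x≤a] with R_A=4/3, M_A=16/3 = ((4/3)·(32/5)²/2 - (16/3)·(32/5))/200000 = -8/234375 rad
Load 3 — triangular load w₀=-15 kN/m (0→w₀ over full span):
  θ_3 = -w₀(2x(L-x)(L-2x)(x+2L)+x²(L-x)²)/(120LEI) = -(-15)·(2·(32/5)·(16-(32/5))·(16-2·(32/5))·((32/5)+2·16)+(32/5)²·(16-(32/5))²)/(120·16·200000) = 288/390625 rad
Load 4 — uniform load w=3 kN/m over full span:
  θ_4 = -wx(L-x)(L-2x)/(12EI) = -3·(32/5)·(16-(32/5))·(16-2·(32/5))/(12·200000) = -96/390625 rad
Superposition: θ = Σ θ_i = 16627/37500000 rad ≈ 0.000443 rad

θ(32/5) = 16627/37500000 rad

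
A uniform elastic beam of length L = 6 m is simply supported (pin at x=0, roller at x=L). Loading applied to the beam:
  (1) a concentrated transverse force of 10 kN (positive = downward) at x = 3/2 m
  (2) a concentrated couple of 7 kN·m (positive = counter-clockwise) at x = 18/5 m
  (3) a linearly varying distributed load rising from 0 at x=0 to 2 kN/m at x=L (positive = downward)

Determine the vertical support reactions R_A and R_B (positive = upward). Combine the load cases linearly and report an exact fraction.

Load 1 — point force P=10 kN at a=3/2 m (b=L-a=9/2):
  R_A = Pb/L = 10·(9/2)/6 = 15/2 kN
  R_B = Pa/L = 10·(3/2)/6 = 5/2 kN
Load 2 — applied couple M₀=7 kN·m at a=18/5 m (b=L-a=12/5):
  R_A = M₀/L = 7/6 kN
  R_B = -M₀/L = -7/6 kN
Load 3 — triangular load w₀=2 kN/m (0→w₀ over full span):
  R_A = w₀L/6 = 2·6/6 = 2 kN
  R_B = w₀L/3 = 2·6/3 = 4 kN
Superposition: R_A = 32/3 kN, R_B = 16/3 kN

R_A = 32/3 kN, R_B = 16/3 kN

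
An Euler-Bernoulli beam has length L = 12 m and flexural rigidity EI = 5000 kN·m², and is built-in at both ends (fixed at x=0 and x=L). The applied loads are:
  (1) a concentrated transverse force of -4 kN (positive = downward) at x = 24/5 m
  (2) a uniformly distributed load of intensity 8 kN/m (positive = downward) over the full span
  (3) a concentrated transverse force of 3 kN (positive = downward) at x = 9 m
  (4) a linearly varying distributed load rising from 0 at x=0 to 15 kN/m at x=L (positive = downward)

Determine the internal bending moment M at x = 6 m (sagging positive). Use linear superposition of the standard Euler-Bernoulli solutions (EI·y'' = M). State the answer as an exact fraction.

Load 1 — point force P=-4 kN at a=24/5 m (b=L-a=36/5):
  M_1 = Pa²(a+3b)(L-x)/L³ - Pa²b/L²  [x>a] = (-4)·(24/5)²·((24/5)+3·(36/5))·(12-6)/12³ - (-4)·(24/5)²·(36/5)/12² = -96/25 kN·m
Load 2 — uniform load w=8 kN/m over full span:
  M_2 = wLx/2 - wL²/12 - wx²/2 = 8·12·6/2 - 8·12²/12 - 8·6²/2 = 48 kN·m
Load 3 — point force P=3 kN at a=9 m (b=L-a=3):
  M_3 = Pb²(3a+b)x/L³ - Pab²/L²  [x≤a] = 3·3²·(3·9+3)·6/12³ - 3·9·3²/12² = 9/8 kN·m
Load 4 — triangular load w₀=15 kN/m (0→w₀ over full span):
  M_4 = 3w₀Lx/20 - w₀L²/30 - w₀x³/(6L) = 3·15·12·6/20 - 15·12²/30 - 15·6³/(6·12) = 45 kN·m
Superposition: M = Σ M_i = 18057/200 kN·m ≈ 90.285000 kN·m

M(6) = 18057/200 kN·m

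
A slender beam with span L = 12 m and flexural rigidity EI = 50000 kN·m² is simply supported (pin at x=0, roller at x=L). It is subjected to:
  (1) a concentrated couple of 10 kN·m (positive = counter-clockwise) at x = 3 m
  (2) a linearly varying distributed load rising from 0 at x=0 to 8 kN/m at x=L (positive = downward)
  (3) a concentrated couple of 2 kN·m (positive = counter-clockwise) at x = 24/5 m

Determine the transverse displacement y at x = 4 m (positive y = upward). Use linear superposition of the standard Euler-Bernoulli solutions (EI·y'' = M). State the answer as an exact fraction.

y(4) = -95431/5625000 m

Load 1 — applied couple M₀=10 kN·m at a=3 m (b=L-a=9):
  y_1 = (M₀x³/(6L)-M₀(x-a)²/2+C₁x)/EI  [x>a] with C₁=M₀(3b²-L²)/(6L)=55/4 = (10·4³/(6·12)-10·(4-3)²/2+(55/4)·4)/50000 = 53/45000 m
Load 2 — triangular load w₀=8 kN/m (0→w₀ over full span):
  y_2 = -w₀x(7L⁴-10L²x²+3x⁴)/(360LEI) = -8·4·(7·12⁴-10·12²·4²+3·4⁴)/(360·12·50000) = -512/28125 m
Load 3 — applied couple M₀=2 kN·m at a=24/5 m (b=L-a=36/5):
  y_3 = (M₀x³/(6L)+C₁x)/EI  [x≤a] with C₁=M₀(3b²-L²)/(6L)=8/25 = (2·4³/(6·12)+(8/25)·4)/50000 = 43/703125 m
Superposition: y = Σ y_i = -95431/5625000 m ≈ -0.016966 m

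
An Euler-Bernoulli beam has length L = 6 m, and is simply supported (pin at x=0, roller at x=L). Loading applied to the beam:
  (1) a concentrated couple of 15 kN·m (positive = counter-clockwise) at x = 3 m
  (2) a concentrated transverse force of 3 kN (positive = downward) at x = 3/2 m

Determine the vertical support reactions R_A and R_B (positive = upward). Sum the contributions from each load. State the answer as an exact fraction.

R_A = 19/4 kN, R_B = -7/4 kN

Load 1 — applied couple M₀=15 kN·m at a=3 m (b=L-a=3):
  R_A = M₀/L = 15/6 = 5/2 kN
  R_B = -M₀/L = -15/6 = -5/2 kN
Load 2 — point force P=3 kN at a=3/2 m (b=L-a=9/2):
  R_A = Pb/L = 3·(9/2)/6 = 9/4 kN
  R_B = Pa/L = 3·(3/2)/6 = 3/4 kN
Superposition: R_A = 19/4 kN, R_B = -7/4 kN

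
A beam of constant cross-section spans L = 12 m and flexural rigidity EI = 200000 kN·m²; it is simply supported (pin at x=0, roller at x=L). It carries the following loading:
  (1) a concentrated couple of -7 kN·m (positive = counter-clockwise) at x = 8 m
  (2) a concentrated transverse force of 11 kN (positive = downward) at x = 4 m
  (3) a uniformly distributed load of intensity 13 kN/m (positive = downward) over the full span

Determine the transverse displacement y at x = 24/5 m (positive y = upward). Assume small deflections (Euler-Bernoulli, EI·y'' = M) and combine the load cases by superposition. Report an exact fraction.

y(24/5) = -35583/1953125 m

Load 1 — applied couple M₀=-7 kN·m at a=8 m (b=L-a=4):
  y_1 = (M₀x³/(6L)+C₁x)/EI  [x≤a] with C₁=M₀(3b²-L²)/(6L)=28/3 = ((-7)·(24/5)³/(6·12)+(28/3)·(24/5))/200000 = 133/781250 m
Load 2 — point force P=11 kN at a=4 m (b=L-a=8):
  y_2 = -Pa(L-x)(2Lx-a²-x²)/(6LEI)  [x>a] = -11·4·(12-(24/5))·(2·12·(24/5)-4²-(24/5)²)/(6·12·200000) = -1309/781250 m
Load 3 — uniform load w=13 kN/m over full span:
  y_3 = -wx(L³-2Lx²+x³)/(24EI) = -13·(24/5)·(12³-2·12·(24/5)²+(24/5)³)/(24·200000) = -32643/1953125 m
Superposition: y = Σ y_i = -35583/1953125 m ≈ -0.018218 m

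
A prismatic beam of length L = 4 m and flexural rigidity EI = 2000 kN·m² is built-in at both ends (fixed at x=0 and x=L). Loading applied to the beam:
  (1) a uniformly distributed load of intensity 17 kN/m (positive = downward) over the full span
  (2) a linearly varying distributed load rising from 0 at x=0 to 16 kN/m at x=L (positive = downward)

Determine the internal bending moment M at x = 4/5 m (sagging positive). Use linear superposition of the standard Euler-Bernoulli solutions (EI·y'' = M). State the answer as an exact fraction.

M(4/5) = -788/375 kN·m

Load 1 — uniform load w=17 kN/m over full span:
  M_1 = wLx/2 - wL²/12 - wx²/2 = 17·4·(4/5)/2 - 17·4²/12 - 17·(4/5)²/2 = -68/75 kN·m
Load 2 — triangular load w₀=16 kN/m (0→w₀ over full span):
  M_2 = 3w₀Lx/20 - w₀L²/30 - w₀x³/(6L) = 3·16·4·(4/5)/20 - 16·4²/30 - 16·(4/5)³/(6·4) = -448/375 kN·m
Superposition: M = Σ M_i = -788/375 kN·m ≈ -2.101333 kN·m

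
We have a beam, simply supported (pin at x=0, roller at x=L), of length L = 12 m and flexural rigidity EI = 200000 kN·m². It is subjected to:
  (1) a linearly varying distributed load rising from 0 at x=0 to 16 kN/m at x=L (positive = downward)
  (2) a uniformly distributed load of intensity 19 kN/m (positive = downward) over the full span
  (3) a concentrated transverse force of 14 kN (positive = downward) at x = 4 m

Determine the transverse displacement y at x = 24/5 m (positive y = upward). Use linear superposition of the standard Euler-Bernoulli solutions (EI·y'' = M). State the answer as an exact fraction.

Load 1 — triangular load w₀=16 kN/m (0→w₀ over full span):
  y_1 = -w₀x(7L⁴-10L²x²+3x⁴)/(360LEI) = -16·(24/5)·(7·12⁴-10·12²·(24/5)²+3·(24/5)⁴)/(360·12·200000) = -492912/48828125 m
Load 2 — uniform load w=19 kN/m over full span:
  y_2 = -wx(L³-2Lx²+x³)/(24EI) = -19·(24/5)·(12³-2·12·(24/5)²+(24/5)³)/(24·200000) = -47709/1953125 m
Load 3 — point force P=14 kN at a=4 m (b=L-a=8):
  y_3 = -Pa(L-x)(2Lx-a²-x²)/(6LEI)  [x>a] = -14·4·(12-(24/5))·(2·12·(24/5)-4²-(24/5)²)/(6·12·200000) = -833/390625 m
Superposition: y = Σ y_i = -1789762/48828125 m ≈ -0.036654 m

y(24/5) = -1789762/48828125 m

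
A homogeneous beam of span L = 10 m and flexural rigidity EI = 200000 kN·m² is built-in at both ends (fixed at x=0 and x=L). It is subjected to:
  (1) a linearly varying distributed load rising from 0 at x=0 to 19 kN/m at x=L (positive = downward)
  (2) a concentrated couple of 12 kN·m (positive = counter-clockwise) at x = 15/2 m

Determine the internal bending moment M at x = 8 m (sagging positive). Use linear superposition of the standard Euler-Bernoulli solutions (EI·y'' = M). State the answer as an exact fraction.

M(8) = -29/12 kN·m

Load 1 — triangular load w₀=19 kN/m (0→w₀ over full span):
  M_1 = 3w₀Lx/20 - w₀L²/30 - w₀x³/(6L) = 3·19·10·8/20 - 19·10²/30 - 19·8³/(6·10) = 38/15 kN·m
Load 2 — applied couple M₀=12 kN·m at a=15/2 m (b=L-a=5/2):
  M_2 = R_Ax - M_A - M₀  [x>a] with R_A=27/20, M_A=15/4 = (27/20)·8 - (15/4) - 12 = -99/20 kN·m
Superposition: M = Σ M_i = -29/12 kN·m ≈ -2.416667 kN·m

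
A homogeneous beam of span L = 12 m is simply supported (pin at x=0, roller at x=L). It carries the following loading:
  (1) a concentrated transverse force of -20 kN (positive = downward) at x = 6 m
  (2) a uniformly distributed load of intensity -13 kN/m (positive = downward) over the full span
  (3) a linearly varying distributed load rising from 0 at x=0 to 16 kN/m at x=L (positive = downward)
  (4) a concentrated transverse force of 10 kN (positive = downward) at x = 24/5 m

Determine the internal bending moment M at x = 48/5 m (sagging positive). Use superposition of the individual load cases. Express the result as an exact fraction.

M(48/5) = -6696/125 kN·m

Load 1 — point force P=-20 kN at a=6 m (b=L-a=6):
  M_1 = Pa(L-x)/L  [x>a] = (-20)·6·(12-(48/5))/12 = -24 kN·m
Load 2 — uniform load w=-13 kN/m over full span:
  M_2 = wx(L-x)/2 = (-13)·(48/5)·(12-(48/5))/2 = -3744/25 kN·m
Load 3 — triangular load w₀=16 kN/m (0→w₀ over full span):
  M_3 = w₀Lx/6 - w₀x³/(6L) = 16·12·(48/5)/6 - 16·(48/5)³/(6·12) = 13824/125 kN·m
Load 4 — point force P=10 kN at a=24/5 m (b=L-a=36/5):
  M_4 = Pa(L-x)/L  [x>a] = 10·(24/5)·(12-(48/5))/12 = 48/5 kN·m
Superposition: M = Σ M_i = -6696/125 kN·m ≈ -53.568000 kN·m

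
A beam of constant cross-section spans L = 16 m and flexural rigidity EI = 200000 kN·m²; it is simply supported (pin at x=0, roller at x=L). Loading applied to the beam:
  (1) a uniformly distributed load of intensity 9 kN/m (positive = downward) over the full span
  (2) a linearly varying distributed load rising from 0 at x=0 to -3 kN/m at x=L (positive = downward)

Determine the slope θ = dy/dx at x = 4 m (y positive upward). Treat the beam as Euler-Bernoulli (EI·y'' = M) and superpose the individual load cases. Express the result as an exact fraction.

Load 1 — uniform load w=9 kN/m over full span:
  θ_1 = -w(L³-6Lx²+4x³)/(24EI) = -9·(16³-6·16·4²+4·4³)/(24·200000) = -33/6250 rad
Load 2 — triangular load w₀=-3 kN/m (0→w₀ over full span):
  θ_2 = -w₀(7L⁴-30L²x²+15x⁴)/(360LEI) = -(-3)·(7·16⁴-30·16²·4²+15·4⁴)/(360·16·200000) = 1327/1500000 rad
Superposition: θ = Σ θ_i = -6593/1500000 rad ≈ -0.004395 rad

θ(4) = -6593/1500000 rad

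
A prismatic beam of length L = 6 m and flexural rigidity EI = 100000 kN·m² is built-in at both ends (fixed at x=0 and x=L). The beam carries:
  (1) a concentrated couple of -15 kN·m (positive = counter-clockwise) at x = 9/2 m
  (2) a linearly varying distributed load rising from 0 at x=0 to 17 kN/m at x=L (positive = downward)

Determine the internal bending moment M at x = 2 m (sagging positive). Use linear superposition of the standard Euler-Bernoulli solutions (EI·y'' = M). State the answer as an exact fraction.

M(2) = 3949/720 kN·m

Load 1 — applied couple M₀=-15 kN·m at a=9/2 m (b=L-a=3/2):
  M_1 = R_Ax - M_A  [x≤a] with R_A=-45/16, M_A=-75/16 = (-45/16)·2 - (-75/16) = -15/16 kN·m
Load 2 — triangular load w₀=17 kN/m (0→w₀ over full span):
  M_2 = 3w₀Lx/20 - w₀L²/30 - w₀x³/(6L) = 3·17·6·2/20 - 17·6²/30 - 17·2³/(6·6) = 289/45 kN·m
Superposition: M = Σ M_i = 3949/720 kN·m ≈ 5.484722 kN·m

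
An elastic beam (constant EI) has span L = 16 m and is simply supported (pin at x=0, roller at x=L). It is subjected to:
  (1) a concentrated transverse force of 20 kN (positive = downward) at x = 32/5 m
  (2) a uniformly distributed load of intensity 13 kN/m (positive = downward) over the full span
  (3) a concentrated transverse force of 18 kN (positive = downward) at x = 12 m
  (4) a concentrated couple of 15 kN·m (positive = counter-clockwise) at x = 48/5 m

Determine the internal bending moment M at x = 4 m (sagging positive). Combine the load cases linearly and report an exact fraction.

Load 1 — point force P=20 kN at a=32/5 m (b=L-a=48/5):
  M_1 = Pbx/L  [x≤a] = 20·(48/5)·4/16 = 48 kN·m
Load 2 — uniform load w=13 kN/m over full span:
  M_2 = wx(L-x)/2 = 13·4·(16-4)/2 = 312 kN·m
Load 3 — point force P=18 kN at a=12 m (b=L-a=4):
  M_3 = Pbx/L  [x≤a] = 18·4·4/16 = 18 kN·m
Load 4 — applied couple M₀=15 kN·m at a=48/5 m (b=L-a=32/5):
  M_4 = M₀x/L  [x≤a] = 15·4/16 = 15/4 kN·m
Superposition: M = Σ M_i = 1527/4 kN·m ≈ 381.750000 kN·m

M(4) = 1527/4 kN·m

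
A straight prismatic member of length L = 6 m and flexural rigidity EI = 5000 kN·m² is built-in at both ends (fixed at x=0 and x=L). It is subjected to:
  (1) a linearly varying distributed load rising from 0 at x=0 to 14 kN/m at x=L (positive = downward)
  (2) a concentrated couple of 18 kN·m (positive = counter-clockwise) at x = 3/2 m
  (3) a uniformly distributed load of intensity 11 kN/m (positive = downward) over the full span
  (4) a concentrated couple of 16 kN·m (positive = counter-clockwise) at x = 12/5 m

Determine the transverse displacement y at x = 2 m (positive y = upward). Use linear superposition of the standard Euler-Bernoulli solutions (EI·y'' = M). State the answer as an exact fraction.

y(2) = -8207/1125000 m

Load 1 — triangular load w₀=14 kN/m (0→w₀ over full span):
  y_1 = -w₀x²(L-x)²(x+2L)/(120LEI) = -14·2²·(6-2)²·(2+2·6)/(120·6·5000) = -98/28125 m
Load 2 — applied couple M₀=18 kN·m at a=3/2 m (b=L-a=9/2):
  y_2 = (R_Ax³/6 - M_Ax²/2 - M₀(x-a)²/2)/EI  [x>a] with R_A=27/8, M_A=-27/8 = ((27/8)·2³/6 - (-27/8)·2²/2 - 18·(2-(3/2))²/2)/5000 = 9/5000 m
Load 3 — uniform load w=11 kN/m over full span:
  y_3 = -wx²(L-x)²/(24EI) = -11·2²·(6-2)²/(24·5000) = -11/1875 m
Load 4 — applied couple M₀=16 kN·m at a=12/5 m (b=L-a=18/5):
  y_4 = (R_Ax³/6 - M_Ax²/2)/EI  [x≤a] with R_A=96/25, M_A=48/25 = ((96/25)·2³/6 - (48/25)·2²/2)/5000 = 4/15625 m
Superposition: y = Σ y_i = -8207/1125000 m ≈ -0.007295 m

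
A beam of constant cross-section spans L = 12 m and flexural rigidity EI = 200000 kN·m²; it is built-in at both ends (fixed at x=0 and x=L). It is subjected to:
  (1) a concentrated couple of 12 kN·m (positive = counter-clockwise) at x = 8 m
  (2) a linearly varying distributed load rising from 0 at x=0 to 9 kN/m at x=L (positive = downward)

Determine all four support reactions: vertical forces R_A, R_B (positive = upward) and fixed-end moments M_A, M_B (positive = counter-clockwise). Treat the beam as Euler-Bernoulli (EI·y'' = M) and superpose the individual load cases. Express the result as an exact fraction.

R_A = 263/15 kN, M_A = 236/5 kN·m, R_B = 547/15 kN, M_B = -324/5 kN·m

Load 1 — applied couple M₀=12 kN·m at a=8 m (b=L-a=4):
  R_A = 6M₀ab/L³ = 6·12·8·4/12³ = 4/3 kN
  M_A = M₀b(2a-b)/L² = 12·4·(2·8-4)/12² = 4 kN·m
  R_B = -6M₀ab/L³ = -6·12·8·4/12³ = -4/3 kN
  M_B = M₀a(2b-a)/L² = 12·8·(2·4-8)/12² = 0 kN·m
Load 2 — triangular load w₀=9 kN/m (0→w₀ over full span):
  R_A = 3w₀L/20 = 3·9·12/20 = 81/5 kN
  M_A = w₀L²/30 = 9·12²/30 = 216/5 kN·m
  R_B = 7w₀L/20 = 7·9·12/20 = 189/5 kN
  M_B = -w₀L²/20 = -9·12²/20 = -324/5 kN·m
Superposition: R_A = 263/15 kN, M_A = 236/5 kN·m, R_B = 547/15 kN, M_B = -324/5 kN·m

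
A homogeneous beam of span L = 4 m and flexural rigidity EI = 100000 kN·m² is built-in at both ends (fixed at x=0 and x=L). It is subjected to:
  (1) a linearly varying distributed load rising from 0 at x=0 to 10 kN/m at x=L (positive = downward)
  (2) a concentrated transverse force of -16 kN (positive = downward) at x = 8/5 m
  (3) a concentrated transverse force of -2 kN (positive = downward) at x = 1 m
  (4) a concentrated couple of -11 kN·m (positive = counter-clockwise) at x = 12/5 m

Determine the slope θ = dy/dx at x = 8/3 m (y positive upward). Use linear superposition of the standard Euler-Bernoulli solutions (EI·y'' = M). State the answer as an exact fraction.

θ(8/3) = -50489/1518750000 rad

Load 1 — triangular load w₀=10 kN/m (0→w₀ over full span):
  θ_1 = -w₀(2x(L-x)(L-2x)(x+2L)+x²(L-x)²)/(120LEI) = -10·(2·(8/3)·(4-(8/3))·(4-2·(8/3))·((8/3)+2·4)+(8/3)²·(4-(8/3))²)/(120·4·100000) = 14/759375 rad
Load 2 — point force P=-16 kN at a=8/5 m (b=L-a=12/5):
  θ_2 = Pa²(L-x)(2bL-(3b+a)(L-x))/(2L³EI)  [x>a] = (-16)·(8/5)²·(4-(8/3))·(2·(12/5)·4-(3·(12/5)+(8/5))·(4-(8/3)))/(2·4³·100000) = -112/3515625 rad
Load 3 — point force P=-2 kN at a=1 m (b=L-a=3):
  θ_3 = Pa²(L-x)(2bL-(3b+a)(L-x))/(2L³EI)  [x>a] = (-2)·1²·(4-(8/3))·(2·3·4-(3·3+1)·(4-(8/3)))/(2·4³·100000) = -1/450000 rad
Load 4 — applied couple M₀=-11 kN·m at a=12/5 m (b=L-a=8/5):
  θ_4 = (R_Ax²/2 - M_Ax - M₀(x-a))/EI  [x>a] with R_A=-99/25, M_A=-88/25 = ((-99/25)·(8/3)²/2 - (-88/25)·(8/3) - (-11)·((8/3)-(12/5)))/100000 = -11/625000 rad
Superposition: θ = Σ θ_i = -50489/1518750000 rad ≈ -0.000033 rad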